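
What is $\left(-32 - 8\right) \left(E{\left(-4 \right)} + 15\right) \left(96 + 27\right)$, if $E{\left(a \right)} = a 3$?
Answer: $-14760$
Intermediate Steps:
$E{\left(a \right)} = 3 a$
$\left(-32 - 8\right) \left(E{\left(-4 \right)} + 15\right) \left(96 + 27\right) = \left(-32 - 8\right) \left(3 \left(-4\right) + 15\right) \left(96 + 27\right) = - 40 \left(-12 + 15\right) 123 = \left(-40\right) 3 \cdot 123 = \left(-120\right) 123 = -14760$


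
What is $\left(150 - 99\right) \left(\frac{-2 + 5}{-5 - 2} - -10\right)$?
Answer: $\frac{3417}{7} \approx 488.14$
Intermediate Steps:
$\left(150 - 99\right) \left(\frac{-2 + 5}{-5 - 2} - -10\right) = 51 \left(\frac{3}{-7} + 10\right) = 51 \left(3 \left(- \frac{1}{7}\right) + 10\right) = 51 \left(- \frac{3}{7} + 10\right) = 51 \cdot \frac{67}{7} = \frac{3417}{7}$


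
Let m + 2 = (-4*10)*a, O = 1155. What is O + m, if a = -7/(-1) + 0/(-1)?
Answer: 873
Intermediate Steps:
a = 7 (a = -7*(-1) + 0*(-1) = 7 + 0 = 7)
m = -282 (m = -2 - 4*10*7 = -2 - 40*7 = -2 - 280 = -282)
O + m = 1155 - 282 = 873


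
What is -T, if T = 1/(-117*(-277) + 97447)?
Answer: -1/129856 ≈ -7.7008e-6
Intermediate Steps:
T = 1/129856 (T = 1/(32409 + 97447) = 1/129856 ≈ 7.7008e-6)
-T = -1*1/129856 = -1/129856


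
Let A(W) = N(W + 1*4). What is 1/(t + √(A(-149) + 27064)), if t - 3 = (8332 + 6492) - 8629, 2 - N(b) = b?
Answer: 6198/38387993 - √27211/38387993 ≈ 0.00015716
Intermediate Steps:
N(b) = 2 - b
A(W) = -2 - W (A(W) = 2 - (W + 1*4) = 2 - (W + 4) = 2 - (4 + W) = 2 + (-4 - W) = -2 - W)
t = 6198 (t = 3 + ((8332 + 6492) - 8629) = 3 + (14824 - 8629) = 3 + 6195 = 6198)
1/(t + √(A(-149) + 27064)) = 1/(6198 + √((-2 - 1*(-149)) + 27064)) = 1/(6198 + √((-2 + 149) + 27064)) = 1/(6198 + √(147 + 27064)) = 1/(6198 + √27211)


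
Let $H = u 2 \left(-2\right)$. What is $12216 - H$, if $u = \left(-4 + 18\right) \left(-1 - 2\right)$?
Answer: $12048$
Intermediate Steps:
$u = -42$ ($u = 14 \left(-3\right) = -42$)
$H = 168$ ($H = \left(-42\right) 2 \left(-2\right) = \left(-84\right) \left(-2\right) = 168$)
$12216 - H = 12216 - 168 = 12048$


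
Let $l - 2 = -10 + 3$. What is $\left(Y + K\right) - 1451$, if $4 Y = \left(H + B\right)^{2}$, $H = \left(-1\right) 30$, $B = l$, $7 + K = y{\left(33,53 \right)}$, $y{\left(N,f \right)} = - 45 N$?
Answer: $- \frac{10547}{4} \approx -2636.8$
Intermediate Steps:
$l = -5$ ($l = 2 + \left(-10 + 3\right) = 2 - 7 = -5$)
$K = -1492$ ($K = -7 - 1485 = -1492$)
$B = -5$
$H = -30$
$Y = \frac{1225}{4}$ ($Y = \frac{\left(-30 - 5\right)^{2}}{4} = \frac{\left(-35\right)^{2}}{4} = \frac{1}{4} \cdot 1225 = \frac{1225}{4} \approx 306.25$)
$\left(Y + K\right) - 1451 = \left(\frac{1225}{4} - 1492\right) - 1451 = - \frac{4743}{4} - 1451 = - \frac{10547}{4}$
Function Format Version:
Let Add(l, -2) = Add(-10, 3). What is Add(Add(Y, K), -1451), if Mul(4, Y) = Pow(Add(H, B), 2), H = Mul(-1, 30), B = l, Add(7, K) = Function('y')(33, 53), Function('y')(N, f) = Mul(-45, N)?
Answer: Rational(-10547, 4) ≈ -2636.8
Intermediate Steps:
l = -5 (l = Add(2, Add(-10, 3)) = Add(2, -7) = -5)
K = -1492 (K = Add(-7, Mul(-45, 33)) = Add(-7, -1485) = -1492)
B = -5
H = -30
Y = Rational(1225, 4) (Y = Mul(Rational(1, 4), Pow(Add(-30, -5), 2)) = Mul(Rational(1, 4), Pow(-35, 2)) = Mul(Rational(1, 4), 1225) = Rational(1225, 4) ≈ 306.25)
Add(Add(Y, K), -1451) = Add(Add(Rational(1225, 4), -1492), -1451) = Add(Rational(-4743, 4), -1451) = Rational(-10547, 4)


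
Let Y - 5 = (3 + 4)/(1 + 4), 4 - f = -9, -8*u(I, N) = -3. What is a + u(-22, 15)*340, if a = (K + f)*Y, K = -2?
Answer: 1979/10 ≈ 197.90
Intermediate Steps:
u(I, N) = 3/8 (u(I, N) = -⅛*(-3) = 3/8)
f = 13 (f = 4 - 1*(-9) = 4 + 9 = 13)
Y = 32/5 (Y = 5 + (3 + 4)/(1 + 4) = 5 + 7/5 = 32/5 ≈ 6.4000)
a = 352/5 (a = (-2 + 13)*(32/5) = 11*(32/5) = 352/5 ≈ 70.400)
a + u(-22, 15)*340 = 352/5 + (3/8)*340 = 352/5 + 255/2 = 1979/10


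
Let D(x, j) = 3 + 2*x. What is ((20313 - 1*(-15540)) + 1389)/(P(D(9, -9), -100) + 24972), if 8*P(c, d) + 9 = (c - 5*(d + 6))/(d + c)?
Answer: 11768472/7890551 ≈ 1.4915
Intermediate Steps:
P(c, d) = -9/8 + (-30 + c - 5*d)/(8*(c + d)) (P(c, d) = -9/8 + ((c - 5*(d + 6))/(d + c))/8 = -9/8 + ((c - 5*(6 + d))/(c + d))/8 = -9/8 + ((c + (-30 - 5*d))/(c + d))/8 = -9/8 + ((-30 + c - 5*d)/(c + d))/8 = -9/8 + (-30 + c - 5*d)/(8*(c + d)))
((20313 - 1*(-15540)) + 1389)/(P(D(9, -9), -100) + 24972) = ((20313 - 1*(-15540)) + 1389)/((-15/4 - (3 + 2*9) - 7/4*(-100))/((3 + 2*9) - 100) + 24972) = ((20313 + 15540) + 1389)/((-15/4 - (3 + 18) + 175)/((3 + 18) - 100) + 24972) = (35853 + 1389)/((-15/4 - 1*21 + 175)/(21 - 100) + 24972) = 37242/((-15/4 - 21 + 175)/(-79) + 24972) = 37242/(-1/79*601/4 + 24972) = 37242/(-601/316 + 24972) = 37242/(7890551/316) = 37242*(316/7890551) = 11768472/7890551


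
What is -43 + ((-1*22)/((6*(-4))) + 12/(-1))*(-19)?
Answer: 2011/12 ≈ 167.58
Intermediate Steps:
-43 + ((-1*22)/((6*(-4))) + 12/(-1))*(-19) = -43 + (-22/(-24) + 12*(-1))*(-19) = -43 + (-22*(-1/24) - 12)*(-19) = -43 + (11/12 - 12)*(-19) = -43 - 133/12*(-19) = -43 + 2527/12 = 2011/12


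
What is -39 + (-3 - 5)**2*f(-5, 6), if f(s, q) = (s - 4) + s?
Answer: -935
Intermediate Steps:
f(s, q) = -4 + 2*s (f(s, q) = (-4 + s) + s = -4 + 2*s)
-39 + (-3 - 5)**2*f(-5, 6) = -39 + (-3 - 5)**2*(-4 + 2*(-5)) = -39 + (-8)**2*(-4 - 10) = -39 + 64*(-14) = -39 - 896 = -935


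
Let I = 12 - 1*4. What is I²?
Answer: 64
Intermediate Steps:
I = 8 (I = 12 - 4 = 8)
I² = 8² = 64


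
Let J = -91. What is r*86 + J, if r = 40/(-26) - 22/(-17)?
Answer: -24755/221 ≈ -112.01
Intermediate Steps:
r = -54/221 (r = 40*(-1/26) - 22*(-1/17) = -20/13 + 22/17 = -54/221 ≈ -0.24434)
r*86 + J = -54/221*86 - 91 = -4644/221 - 91 = -24755/221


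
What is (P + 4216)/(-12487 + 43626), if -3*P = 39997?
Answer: -27349/93417 ≈ -0.29276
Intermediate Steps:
P = -39997/3 (P = -1/3*39997 = -39997/3 ≈ -13332.)
(P + 4216)/(-12487 + 43626) = (-39997/3 + 4216)/(-12487 + 43626) = -27349/3/31139 = -27349/3*1/31139 = -27349/93417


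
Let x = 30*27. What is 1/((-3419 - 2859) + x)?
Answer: -1/5468 ≈ -0.00018288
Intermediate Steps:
x = 810
1/((-3419 - 2859) + x) = 1/((-3419 - 2859) + 810) = 1/(-6278 + 810) = 1/(-5468) = -1/5468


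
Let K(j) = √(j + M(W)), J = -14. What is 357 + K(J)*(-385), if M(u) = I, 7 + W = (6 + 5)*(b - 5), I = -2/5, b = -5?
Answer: 357 - 462*I*√10 ≈ 357.0 - 1461.0*I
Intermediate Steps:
I = -⅖ (I = -2*⅕ = -⅖ ≈ -0.40000)
W = -117 (W = -7 + (6 + 5)*(-5 - 5) = -7 + 11*(-10) = -7 - 110 = -117)
M(u) = -⅖
K(j) = √(-⅖ + j) (K(j) = √(j - ⅖) = √(-⅖ + j))
357 + K(J)*(-385) = 357 + (√(-10 + 25*(-14))/5)*(-385) = 357 + (√(-10 - 350)/5)*(-385) = 357 + (√(-360)/5)*(-385) = 357 + ((6*I*√10)/5)*(-385) = 357 + (6*I*√10/5)*(-385) = 357 - 462*I*√10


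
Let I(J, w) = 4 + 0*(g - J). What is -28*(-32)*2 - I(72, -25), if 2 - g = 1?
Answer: 1788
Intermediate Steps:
g = 1 (g = 2 - 1*1 = 2 - 1 = 1)
I(J, w) = 4 (I(J, w) = 4 + 0*(1 - J) = 4 + 0 = 4)
-28*(-32)*2 - I(72, -25) = -28*(-32)*2 - 1*4 = 896*2 - 4 = 1792 - 4 = 1788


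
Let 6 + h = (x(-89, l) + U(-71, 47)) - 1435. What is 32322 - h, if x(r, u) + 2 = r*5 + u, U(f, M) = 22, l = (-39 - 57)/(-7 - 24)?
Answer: 1059732/31 ≈ 34185.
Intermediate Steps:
l = 96/31 (l = -96/(-31) = -96*(-1/31) = 96/31 ≈ 3.0968)
x(r, u) = -2 + u + 5*r (x(r, u) = -2 + (r*5 + u) = -2 + (5*r + u) = -2 + (u + 5*r) = -2 + u + 5*r)
h = -57750/31 (h = -6 + (((-2 + 96/31 + 5*(-89)) + 22) - 1435) = -6 + (((-2 + 96/31 - 445) + 22) - 1435) = -6 + ((-13761/31 + 22) - 1435) = -6 + (-13079/31 - 1435) = -6 - 57564/31 = -57750/31 ≈ -1862.9)
32322 - h = 32322 - 1*(-57750/31) = 32322 + 57750/31 = 1059732/31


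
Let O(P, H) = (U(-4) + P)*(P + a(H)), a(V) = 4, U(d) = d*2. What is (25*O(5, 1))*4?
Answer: -2700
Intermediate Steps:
U(d) = 2*d
O(P, H) = (-8 + P)*(4 + P) (O(P, H) = (2*(-4) + P)*(P + 4) = (-8 + P)*(4 + P))
(25*O(5, 1))*4 = (25*(-32 + 5**2 - 4*5))*4 = (25*(-32 + 25 - 20))*4 = (25*(-27))*4 = -675*4 = -2700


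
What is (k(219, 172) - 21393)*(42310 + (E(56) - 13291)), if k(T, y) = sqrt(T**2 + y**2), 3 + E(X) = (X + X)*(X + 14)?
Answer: -788460408 + 36856*sqrt(77545) ≈ -7.7820e+8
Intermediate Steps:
E(X) = -3 + 2*X*(14 + X) (E(X) = -3 + (X + X)*(X + 14) = -3 + (2*X)*(14 + X) = -3 + 2*X*(14 + X))
(k(219, 172) - 21393)*(42310 + (E(56) - 13291)) = (sqrt(219**2 + 172**2) - 21393)*(42310 + ((-3 + 2*56**2 + 28*56) - 13291)) = (sqrt(47961 + 29584) - 21393)*(42310 + ((-3 + 2*3136 + 1568) - 13291)) = (sqrt(77545) - 21393)*(42310 + ((-3 + 6272 + 1568) - 13291)) = (-21393 + sqrt(77545))*(42310 + (7837 - 13291)) = (-21393 + sqrt(77545))*(42310 - 5454) = (-21393 + sqrt(77545))*36856 = -788460408 + 36856*sqrt(77545)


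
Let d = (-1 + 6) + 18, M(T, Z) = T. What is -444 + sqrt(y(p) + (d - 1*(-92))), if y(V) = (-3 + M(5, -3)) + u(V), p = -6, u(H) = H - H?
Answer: -444 + 3*sqrt(13) ≈ -433.18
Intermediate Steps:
u(H) = 0
d = 23 (d = 5 + 18 = 23)
y(V) = 2 (y(V) = (-3 + 5) + 0 = 2 + 0 = 2)
-444 + sqrt(y(p) + (d - 1*(-92))) = -444 + sqrt(2 + (23 - 1*(-92))) = -444 + sqrt(2 + (23 + 92)) = -444 + sqrt(2 + 115) = -444 + sqrt(117) = -444 + 3*sqrt(13)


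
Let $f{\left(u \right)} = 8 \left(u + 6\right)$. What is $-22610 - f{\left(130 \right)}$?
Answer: $-23698$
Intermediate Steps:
$f{\left(u \right)} = 48 + 8 u$ ($f{\left(u \right)} = 8 \left(6 + u\right) = 48 + 8 u$)
$-22610 - f{\left(130 \right)} = -22610 - \left(48 + 8 \cdot 130\right) = -22610 - \left(48 + 1040\right) = -22610 - 1088 = -23698$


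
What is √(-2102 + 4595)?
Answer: 3*√277 ≈ 49.930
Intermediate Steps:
√(-2102 + 4595) = √2493 = 3*√277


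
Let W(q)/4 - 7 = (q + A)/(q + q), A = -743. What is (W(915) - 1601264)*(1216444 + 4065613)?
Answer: -7738903320515972/915 ≈ -8.4578e+12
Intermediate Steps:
W(q) = 28 + 2*(-743 + q)/q (W(q) = 28 + 4*((q - 743)/(q + q)) = 28 + 4*((-743 + q)/((2*q))) = 28 + 4*((-743 + q)*(1/(2*q))) = 28 + 4*((-743 + q)/(2*q)) = 28 + 2*(-743 + q)/q)
(W(915) - 1601264)*(1216444 + 4065613) = ((30 - 1486/915) - 1601264)*(1216444 + 4065613) = ((30 - 1486*1/915) - 1601264)*5282057 = ((30 - 1486/915) - 1601264)*5282057 = (25964/915 - 1601264)*5282057 = -1465130596/915*5282057 = -7738903320515972/915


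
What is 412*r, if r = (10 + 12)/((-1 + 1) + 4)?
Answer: 2266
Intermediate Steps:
r = 11/2 (r = 22/(0 + 4) = 22/4 = 22*(¼) = 11/2 ≈ 5.5000)
412*r = 412*(11/2) = 2266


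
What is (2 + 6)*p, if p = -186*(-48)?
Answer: 71424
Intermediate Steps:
p = 8928
(2 + 6)*p = (2 + 6)*8928 = 8*8928 = 71424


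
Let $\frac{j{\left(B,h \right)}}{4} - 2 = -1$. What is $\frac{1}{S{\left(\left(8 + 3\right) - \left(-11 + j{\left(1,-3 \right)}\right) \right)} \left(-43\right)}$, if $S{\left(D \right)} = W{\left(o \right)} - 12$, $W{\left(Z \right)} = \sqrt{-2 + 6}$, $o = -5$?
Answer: $\frac{1}{430} \approx 0.0023256$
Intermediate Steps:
$j{\left(B,h \right)} = 4$ ($j{\left(B,h \right)} = 8 + 4 \left(-1\right) = 8 - 4 = 4$)
$W{\left(Z \right)} = 2$ ($W{\left(Z \right)} = \sqrt{4} = 2$)
$S{\left(D \right)} = -10$ ($S{\left(D \right)} = 2 - 12 = -10$)
$\frac{1}{S{\left(\left(8 + 3\right) - \left(-11 + j{\left(1,-3 \right)}\right) \right)} \left(-43\right)} = \frac{1}{\left(-10\right) \left(-43\right)} = \frac{1}{430}$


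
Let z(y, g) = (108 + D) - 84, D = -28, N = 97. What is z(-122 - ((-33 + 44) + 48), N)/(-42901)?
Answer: 4/42901 ≈ 9.3238e-5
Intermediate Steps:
z(y, g) = -4 (z(y, g) = (108 - 28) - 84 = 80 - 84 = -4)
z(-122 - ((-33 + 44) + 48), N)/(-42901) = -4/(-42901) = -4*(-1/42901) = 4/42901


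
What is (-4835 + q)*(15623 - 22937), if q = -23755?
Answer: 209107260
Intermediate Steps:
(-4835 + q)*(15623 - 22937) = (-4835 - 23755)*(15623 - 22937) = -28590*(-7314) = 209107260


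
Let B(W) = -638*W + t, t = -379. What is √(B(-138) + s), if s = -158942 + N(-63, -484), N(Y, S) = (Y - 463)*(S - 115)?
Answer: √243797 ≈ 493.76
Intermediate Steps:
N(Y, S) = (-463 + Y)*(-115 + S)
s = 156132 (s = -158942 + (53245 - 463*(-484) - 115*(-63) - 484*(-63)) = -158942 + (53245 + 224092 + 7245 + 30492) = -158942 + 315074 = 156132)
B(W) = -379 - 638*W (B(W) = -638*W - 379 = -379 - 638*W)
√(B(-138) + s) = √((-379 - 638*(-138)) + 156132) = √((-379 + 88044) + 156132) = √(87665 + 156132) = √243797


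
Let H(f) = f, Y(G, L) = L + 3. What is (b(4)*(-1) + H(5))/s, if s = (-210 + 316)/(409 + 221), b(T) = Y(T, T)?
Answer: -630/53 ≈ -11.887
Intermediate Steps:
Y(G, L) = 3 + L
b(T) = 3 + T
s = 53/315 (s = 106/630 = 106*(1/630) = 53/315 ≈ 0.16825)
(b(4)*(-1) + H(5))/s = ((3 + 4)*(-1) + 5)/(53/315) = (7*(-1) + 5)*(315/53) = (-7 + 5)*(315/53) = -2*315/53 = -630/53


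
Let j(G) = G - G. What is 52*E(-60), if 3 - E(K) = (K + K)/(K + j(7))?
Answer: 52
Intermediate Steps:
j(G) = 0
E(K) = 1 (E(K) = 3 - (K + K)/(K + 0) = 3 - 2*K/K = 3 - 1*2 = 3 - 2 = 1)
52*E(-60) = 52*1 = 52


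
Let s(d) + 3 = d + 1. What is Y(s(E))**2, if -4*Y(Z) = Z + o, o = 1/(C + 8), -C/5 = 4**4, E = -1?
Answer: 14569489/25887744 ≈ 0.56279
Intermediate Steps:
C = -1280 (C = -5*4**4 = -5*256 = -1280)
o = -1/1272 (o = 1/(-1280 + 8) = 1/(-1272) = -1/1272 ≈ -0.00078616)
s(d) = -2 + d (s(d) = -3 + (d + 1) = -3 + (1 + d) = -2 + d)
Y(Z) = 1/5088 - Z/4 (Y(Z) = -(Z - 1/1272)/4 = -(-1/1272 + Z)/4 = 1/5088 - Z/4)
Y(s(E))**2 = (1/5088 - (-2 - 1)/4)**2 = (1/5088 - 1/4*(-3))**2 = (1/5088 + 3/4)**2 = (3817/5088)**2 = 14569489/25887744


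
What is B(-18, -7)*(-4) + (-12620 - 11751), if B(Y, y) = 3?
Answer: -24383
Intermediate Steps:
B(-18, -7)*(-4) + (-12620 - 11751) = 3*(-4) + (-12620 - 11751) = -12 - 24371 = -24383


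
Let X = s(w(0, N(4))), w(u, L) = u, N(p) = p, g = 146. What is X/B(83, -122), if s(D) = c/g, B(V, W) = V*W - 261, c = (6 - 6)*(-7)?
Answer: 0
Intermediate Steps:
c = 0 (c = 0*(-7) = 0)
B(V, W) = -261 + V*W
s(D) = 0 (s(D) = 0/146 = 0*(1/146) = 0)
X = 0
X/B(83, -122) = 0/(-261 + 83*(-122)) = 0/(-261 - 10126) = 0/(-10387) = 0*(-1/10387) = 0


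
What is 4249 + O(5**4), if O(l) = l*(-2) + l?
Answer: 3624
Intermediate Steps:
O(l) = -l (O(l) = -2*l + l = -l)
4249 + O(5**4) = 4249 - 1*5**4 = 4249 - 1*625 = 4249 - 625 = 3624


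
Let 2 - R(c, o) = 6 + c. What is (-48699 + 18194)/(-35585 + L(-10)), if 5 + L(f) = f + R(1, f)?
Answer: 6101/7121 ≈ 0.85676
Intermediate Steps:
R(c, o) = -4 - c (R(c, o) = 2 - (6 + c) = 2 + (-6 - c) = -4 - c)
L(f) = -10 + f (L(f) = -5 + (f + (-4 - 1*1)) = -5 + (f + (-4 - 1)) = -5 + (f - 5) = -5 + (-5 + f) = -10 + f)
(-48699 + 18194)/(-35585 + L(-10)) = (-48699 + 18194)/(-35585 + (-10 - 10)) = -30505/(-35585 - 20) = -30505/(-35605) = -30505*(-1/35605) = 6101/7121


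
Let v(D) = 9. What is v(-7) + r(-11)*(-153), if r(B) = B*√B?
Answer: 9 + 1683*I*√11 ≈ 9.0 + 5581.9*I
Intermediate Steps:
r(B) = B^(3/2)
v(-7) + r(-11)*(-153) = 9 + (-11)^(3/2)*(-153) = 9 - 11*I*√11*(-153) = 9 + 1683*I*√11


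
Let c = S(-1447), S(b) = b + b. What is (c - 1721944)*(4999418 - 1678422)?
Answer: -5728180098648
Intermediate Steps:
S(b) = 2*b
c = -2894 (c = 2*(-1447) = -2894)
(c - 1721944)*(4999418 - 1678422) = (-2894 - 1721944)*(4999418 - 1678422) = -1724838*3320996 = -5728180098648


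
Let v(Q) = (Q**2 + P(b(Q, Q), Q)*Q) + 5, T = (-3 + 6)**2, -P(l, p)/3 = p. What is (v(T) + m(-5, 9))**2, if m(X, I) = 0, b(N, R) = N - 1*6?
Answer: 24649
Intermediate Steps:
b(N, R) = -6 + N (b(N, R) = N - 6 = -6 + N)
P(l, p) = -3*p
T = 9 (T = 3**2 = 9)
v(Q) = 5 - 2*Q**2 (v(Q) = (Q**2 + (-3*Q)*Q) + 5 = (Q**2 - 3*Q**2) + 5 = -2*Q**2 + 5 = 5 - 2*Q**2)
(v(T) + m(-5, 9))**2 = ((5 - 2*9**2) + 0)**2 = ((5 - 2*81) + 0)**2 = ((5 - 162) + 0)**2 = (-157 + 0)**2 = (-157)**2 = 24649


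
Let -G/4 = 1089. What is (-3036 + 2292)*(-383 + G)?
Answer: 3525816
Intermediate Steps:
G = -4356 (G = -4*1089 = -4356)
(-3036 + 2292)*(-383 + G) = (-3036 + 2292)*(-383 - 4356) = -744*(-4739) = 3525816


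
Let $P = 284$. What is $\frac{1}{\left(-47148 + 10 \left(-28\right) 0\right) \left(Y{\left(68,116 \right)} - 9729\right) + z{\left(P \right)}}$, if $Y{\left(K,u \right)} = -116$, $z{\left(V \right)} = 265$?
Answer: $\frac{1}{464172325} \approx 2.1544 \cdot 10^{-9}$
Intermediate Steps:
$\frac{1}{\left(-47148 + 10 \left(-28\right) 0\right) \left(Y{\left(68,116 \right)} - 9729\right) + z{\left(P \right)}} = \frac{1}{\left(-47148 + 10 \left(-28\right) 0\right) \left(-116 - 9729\right) + 265} = \frac{1}{\left(-47148 - 0\right) \left(-9845\right) + 265} = \frac{1}{\left(-47148 + 0\right) \left(-9845\right) + 265} = \frac{1}{\left(-47148\right) \left(-9845\right) + 265} = \frac{1}{464172060 + 265} = \frac{1}{464172325}$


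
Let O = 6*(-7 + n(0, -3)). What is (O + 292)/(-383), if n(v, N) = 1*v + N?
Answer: -232/383 ≈ -0.60574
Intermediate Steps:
n(v, N) = N + v (n(v, N) = v + N = N + v)
O = -60 (O = 6*(-7 + (-3 + 0)) = 6*(-7 - 3) = 6*(-10) = -60)
(O + 292)/(-383) = (-60 + 292)/(-383) = 232*(-1/383) = -232/383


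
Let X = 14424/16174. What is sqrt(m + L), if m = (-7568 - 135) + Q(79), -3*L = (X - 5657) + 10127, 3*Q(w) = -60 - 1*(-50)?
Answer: I*sqrt(5413101097755)/24261 ≈ 95.899*I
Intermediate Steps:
Q(w) = -10/3 (Q(w) = (-60 - 1*(-50))/3 = (-60 + 50)/3 = (1/3)*(-10) = -10/3)
X = 7212/8087 (X = 14424*(1/16174) = 7212/8087 ≈ 0.89180)
L = -12052034/8087 (L = -((7212/8087 - 5657) + 10127)/3 = -(-45740947/8087 + 10127)/3 = -1/3*36156102/8087 = -12052034/8087 ≈ -1490.3)
m = -23119/3 (m = (-7568 - 135) - 10/3 = -7703 - 10/3 = -23119/3 ≈ -7706.3)
sqrt(m + L) = sqrt(-23119/3 - 12052034/8087) = sqrt(-223119455/24261) = I*sqrt(5413101097755)/24261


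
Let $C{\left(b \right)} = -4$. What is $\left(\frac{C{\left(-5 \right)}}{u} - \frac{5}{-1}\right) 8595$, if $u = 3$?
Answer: $31515$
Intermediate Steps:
$\left(\frac{C{\left(-5 \right)}}{u} - \frac{5}{-1}\right) 8595 = \left(- \frac{4}{3} - \frac{5}{-1}\right) 8595 = \left(\left(-4\right) \frac{1}{3} - -5\right) 8595 = \left(- \frac{4}{3} + 5\right) 8595 = \frac{11}{3} \cdot 8595 = 31515$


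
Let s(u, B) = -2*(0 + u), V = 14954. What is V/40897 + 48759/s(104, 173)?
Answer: -1990986391/8506576 ≈ -234.05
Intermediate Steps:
s(u, B) = -2*u
V/40897 + 48759/s(104, 173) = 14954/40897 + 48759/((-2*104)) = 14954*(1/40897) + 48759/(-208) = 14954/40897 + 48759*(-1/208) = 14954/40897 - 48759/208 = -1990986391/8506576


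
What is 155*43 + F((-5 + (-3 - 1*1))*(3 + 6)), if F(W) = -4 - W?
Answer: 6742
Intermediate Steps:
155*43 + F((-5 + (-3 - 1*1))*(3 + 6)) = 155*43 + (-4 - (-5 + (-3 - 1*1))*(3 + 6)) = 6665 + (-4 - (-5 + (-3 - 1))*9) = 6665 + (-4 - (-5 - 4)*9) = 6665 + (-4 - (-9)*9) = 6665 + (-4 - 1*(-81)) = 6665 + (-4 + 81) = 6665 + 77 = 6742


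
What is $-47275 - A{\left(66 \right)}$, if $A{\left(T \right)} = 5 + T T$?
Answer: $-51636$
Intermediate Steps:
$A{\left(T \right)} = 5 + T^{2}$
$-47275 - A{\left(66 \right)} = -47275 - \left(5 + 66^{2}\right) = -47275 - \left(5 + 4356\right) = -47275 - 4361 = -51636$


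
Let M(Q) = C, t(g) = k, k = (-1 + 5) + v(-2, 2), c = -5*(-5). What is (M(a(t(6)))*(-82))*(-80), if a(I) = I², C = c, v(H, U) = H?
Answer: 164000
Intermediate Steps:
c = 25
C = 25
k = 2 (k = (-1 + 5) - 2 = 4 - 2 = 2)
t(g) = 2
M(Q) = 25
(M(a(t(6)))*(-82))*(-80) = (25*(-82))*(-80) = -2050*(-80) = 164000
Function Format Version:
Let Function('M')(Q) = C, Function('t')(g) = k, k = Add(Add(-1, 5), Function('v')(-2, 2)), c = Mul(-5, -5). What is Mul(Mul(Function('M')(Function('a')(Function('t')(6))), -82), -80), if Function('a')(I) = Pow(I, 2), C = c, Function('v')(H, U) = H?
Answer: 164000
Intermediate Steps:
c = 25
C = 25
k = 2 (k = Add(Add(-1, 5), -2) = Add(4, -2) = 2)
Function('t')(g) = 2
Function('M')(Q) = 25
Mul(Mul(Function('M')(Function('a')(Function('t')(6))), -82), -80) = Mul(Mul(25, -82), -80) = Mul(-2050, -80) = 164000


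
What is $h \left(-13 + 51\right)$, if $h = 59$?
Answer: $2242$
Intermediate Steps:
$h \left(-13 + 51\right) = 59 \left(-13 + 51\right) = 59 \cdot 38 = 2242$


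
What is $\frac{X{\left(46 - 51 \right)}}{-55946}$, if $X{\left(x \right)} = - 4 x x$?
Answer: $\frac{50}{27973} \approx 0.0017874$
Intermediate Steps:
$X{\left(x \right)} = - 4 x^{2}$
$\frac{X{\left(46 - 51 \right)}}{-55946} = \frac{\left(-4\right) \left(46 - 51\right)^{2}}{-55946} = - 4 \left(46 - 51\right)^{2} \left(- \frac{1}{55946}\right) = - 4 \left(-5\right)^{2} \left(- \frac{1}{55946}\right) = \left(-4\right) 25 \left(- \frac{1}{55946}\right) = \left(-100\right) \left(- \frac{1}{55946}\right) = \frac{50}{27973}$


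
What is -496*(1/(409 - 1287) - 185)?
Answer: 40282888/439 ≈ 91761.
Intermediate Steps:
-496*(1/(409 - 1287) - 185) = -496*(1/(-878) - 185) = -496*(-1/878 - 185) = -496*(-162431/878) = 40282888/439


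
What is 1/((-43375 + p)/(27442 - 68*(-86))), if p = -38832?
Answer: -33290/82207 ≈ -0.40495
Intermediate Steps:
1/((-43375 + p)/(27442 - 68*(-86))) = 1/((-43375 - 38832)/(27442 - 68*(-86))) = 1/(-82207/(27442 + 5848)) = 1/(-82207/33290) = -33290/82207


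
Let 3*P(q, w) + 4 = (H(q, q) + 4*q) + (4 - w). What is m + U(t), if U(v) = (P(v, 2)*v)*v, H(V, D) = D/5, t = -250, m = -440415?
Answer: -67071245/3 ≈ -2.2357e+7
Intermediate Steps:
H(V, D) = D/5 (H(V, D) = D*(⅕) = D/5)
P(q, w) = -w/3 + 7*q/5 (P(q, w) = -4/3 + ((q/5 + 4*q) + (4 - w))/3 = -4/3 + (21*q/5 + (4 - w))/3 = -4/3 + (4 - w + 21*q/5)/3 = -4/3 + (4/3 - w/3 + 7*q/5) = -w/3 + 7*q/5)
U(v) = v²*(-⅔ + 7*v/5) (U(v) = ((-⅓*2 + 7*v/5)*v)*v = ((-⅔ + 7*v/5)*v)*v = (v*(-⅔ + 7*v/5))*v = v²*(-⅔ + 7*v/5))
m + U(t) = -440415 + (1/15)*(-250)²*(-10 + 21*(-250)) = -440415 + (1/15)*62500*(-10 - 5250) = -440415 + (1/15)*62500*(-5260) = -440415 - 65750000/3 = -67071245/3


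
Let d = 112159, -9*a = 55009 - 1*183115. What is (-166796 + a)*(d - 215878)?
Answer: 15823578078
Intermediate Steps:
a = 14234 (a = -(55009 - 1*183115)/9 = -(55009 - 183115)/9 = -⅑*(-128106) = 14234)
(-166796 + a)*(d - 215878) = (-166796 + 14234)*(112159 - 215878) = -152562*(-103719) = 15823578078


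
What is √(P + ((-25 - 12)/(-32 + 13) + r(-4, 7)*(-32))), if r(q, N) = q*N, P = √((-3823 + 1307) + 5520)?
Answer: √(324159 + 722*√751)/19 ≈ 30.867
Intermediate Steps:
P = 2*√751 (P = √(-2516 + 5520) = √3004 = 2*√751 ≈ 54.809)
r(q, N) = N*q
√(P + ((-25 - 12)/(-32 + 13) + r(-4, 7)*(-32))) = √(2*√751 + ((-25 - 12)/(-32 + 13) + (7*(-4))*(-32))) = √(2*√751 + (-37/(-19) - 28*(-32))) = √(2*√751 + (-37*(-1/19) + 896)) = √(2*√751 + (37/19 + 896)) = √(2*√751 + 17061/19) = √(17061/19 + 2*√751)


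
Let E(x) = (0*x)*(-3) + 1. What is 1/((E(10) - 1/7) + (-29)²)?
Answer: 7/5893 ≈ 0.0011878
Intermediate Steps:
E(x) = 1 (E(x) = 0*(-3) + 1 = 0 + 1 = 1)
1/((E(10) - 1/7) + (-29)²) = 1/((1 - 1/7) + (-29)²) = 1/((1 - 1*⅐) + 841) = 1/((1 - ⅐) + 841) = 1/(6/7 + 841) = 1/(5893/7) = 7/5893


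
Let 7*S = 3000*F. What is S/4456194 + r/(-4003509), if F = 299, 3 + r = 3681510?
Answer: -6180412125417/6937938305179 ≈ -0.89081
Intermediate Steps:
r = 3681507 (r = -3 + 3681510 = 3681507)
S = 897000/7 (S = (3000*299)/7 = (⅐)*897000 = 897000/7 ≈ 1.2814e+5)
S/4456194 + r/(-4003509) = (897000/7)/4456194 + 3681507/(-4003509) = (897000/7)*(1/4456194) + 3681507*(-1/4003509) = 149500/5198893 - 1227169/1334503 = -6180412125417/6937938305179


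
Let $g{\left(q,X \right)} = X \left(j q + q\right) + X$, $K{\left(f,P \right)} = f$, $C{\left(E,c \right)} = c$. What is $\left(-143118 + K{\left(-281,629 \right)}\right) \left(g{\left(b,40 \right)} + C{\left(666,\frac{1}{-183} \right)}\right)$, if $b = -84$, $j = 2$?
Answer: $\frac{263469994079}{183} \approx 1.4397 \cdot 10^{9}$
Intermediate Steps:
$g{\left(q,X \right)} = X + 3 X q$ ($g{\left(q,X \right)} = X \left(2 q + q\right) + X = X 3 q + X = 3 X q + X = X + 3 X q$)
$\left(-143118 + K{\left(-281,629 \right)}\right) \left(g{\left(b,40 \right)} + C{\left(666,\frac{1}{-183} \right)}\right) = \left(-143118 - 281\right) \left(40 \left(1 + 3 \left(-84\right)\right) + \frac{1}{-183}\right) = - 143399 \left(40 \left(1 - 252\right) - \frac{1}{183}\right) = - 143399 \left(40 \left(-251\right) - \frac{1}{183}\right) = - 143399 \left(-10040 - \frac{1}{183}\right) = \left(-143399\right) \left(- \frac{1837321}{183}\right) = \frac{263469994079}{183}$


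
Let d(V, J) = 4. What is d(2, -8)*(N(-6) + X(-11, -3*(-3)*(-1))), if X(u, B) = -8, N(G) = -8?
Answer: -64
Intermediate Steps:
d(2, -8)*(N(-6) + X(-11, -3*(-3)*(-1))) = 4*(-8 - 8) = 4*(-16) = -64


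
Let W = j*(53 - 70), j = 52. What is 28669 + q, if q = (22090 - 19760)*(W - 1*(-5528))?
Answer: 10849189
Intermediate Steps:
W = -884 (W = 52*(53 - 70) = 52*(-17) = -884)
q = 10820520 (q = (22090 - 19760)*(-884 - 1*(-5528)) = 2330*(-884 + 5528) = 2330*4644 = 10820520)
28669 + q = 28669 + 10820520 = 10849189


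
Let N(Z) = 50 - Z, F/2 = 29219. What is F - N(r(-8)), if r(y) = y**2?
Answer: 58452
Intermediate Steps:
F = 58438 (F = 2*29219 = 58438)
F - N(r(-8)) = 58438 - (50 - 1*(-8)**2) = 58438 - (50 - 1*64) = 58438 - (50 - 64) = 58438 - 1*(-14) = 58438 + 14 = 58452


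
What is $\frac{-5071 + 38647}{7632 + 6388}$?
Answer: $\frac{8394}{3505} \approx 2.3949$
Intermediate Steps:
$\frac{-5071 + 38647}{7632 + 6388} = \frac{33576}{14020} = 33576 \cdot \frac{1}{14020} = \frac{8394}{3505}$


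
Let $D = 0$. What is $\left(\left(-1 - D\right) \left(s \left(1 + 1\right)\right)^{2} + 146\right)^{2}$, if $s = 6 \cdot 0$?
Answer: $21316$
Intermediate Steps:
$s = 0$
$\left(\left(-1 - D\right) \left(s \left(1 + 1\right)\right)^{2} + 146\right)^{2} = \left(\left(-1 - 0\right) \left(0 \left(1 + 1\right)\right)^{2} + 146\right)^{2} = \left(\left(-1 + 0\right) \left(0 \cdot 2\right)^{2} + 146\right)^{2} = \left(- 0^{2} + 146\right)^{2} = \left(\left(-1\right) 0 + 146\right)^{2} = \left(0 + 146\right)^{2} = 146^{2} = 21316$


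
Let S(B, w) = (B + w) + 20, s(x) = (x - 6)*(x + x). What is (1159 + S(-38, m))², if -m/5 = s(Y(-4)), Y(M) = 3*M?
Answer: 1038361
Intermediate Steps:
s(x) = 2*x*(-6 + x) (s(x) = (-6 + x)*(2*x) = 2*x*(-6 + x))
m = -2160 (m = -10*3*(-4)*(-6 + 3*(-4)) = -10*(-12)*(-6 - 12) = -10*(-12)*(-18) = -5*432 = -2160)
S(B, w) = 20 + B + w
(1159 + S(-38, m))² = (1159 + (20 - 38 - 2160))² = (1159 - 2178)² = (-1019)² = 1038361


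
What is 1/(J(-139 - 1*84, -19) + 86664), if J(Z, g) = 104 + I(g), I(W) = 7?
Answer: 1/86775 ≈ 1.1524e-5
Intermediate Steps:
J(Z, g) = 111 (J(Z, g) = 104 + 7 = 111)
1/(J(-139 - 1*84, -19) + 86664) = 1/(111 + 86664) = 1/86775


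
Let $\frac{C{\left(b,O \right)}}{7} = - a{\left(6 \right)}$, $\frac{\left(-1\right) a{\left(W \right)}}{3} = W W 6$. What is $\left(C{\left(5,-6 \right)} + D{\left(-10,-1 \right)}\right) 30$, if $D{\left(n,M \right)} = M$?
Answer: $136050$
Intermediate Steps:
$a{\left(W \right)} = - 18 W^{2}$ ($a{\left(W \right)} = - 3 W W 6 = - 3 W^{2} \cdot 6 = - 3 \cdot 6 W^{2} = - 18 W^{2}$)
$C{\left(b,O \right)} = 4536$ ($C{\left(b,O \right)} = 7 \left(- \left(-18\right) 6^{2}\right) = 7 \left(- \left(-18\right) 36\right) = 7 \left(\left(-1\right) \left(-648\right)\right) = 7 \cdot 648 = 4536$)
$\left(C{\left(5,-6 \right)} + D{\left(-10,-1 \right)}\right) 30 = \left(4536 - 1\right) 30 = 4535 \cdot 30 = 136050$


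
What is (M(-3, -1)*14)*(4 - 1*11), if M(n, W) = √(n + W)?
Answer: -196*I ≈ -196.0*I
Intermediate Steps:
M(n, W) = √(W + n)
(M(-3, -1)*14)*(4 - 1*11) = (√(-1 - 3)*14)*(4 - 1*11) = (√(-4)*14)*(4 - 11) = ((2*I)*14)*(-7) = (28*I)*(-7) = -196*I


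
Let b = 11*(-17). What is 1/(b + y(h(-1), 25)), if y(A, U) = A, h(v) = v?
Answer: -1/188 ≈ -0.0053191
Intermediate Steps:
b = -187
1/(b + y(h(-1), 25)) = 1/(-187 - 1) = 1/(-188) = -1/188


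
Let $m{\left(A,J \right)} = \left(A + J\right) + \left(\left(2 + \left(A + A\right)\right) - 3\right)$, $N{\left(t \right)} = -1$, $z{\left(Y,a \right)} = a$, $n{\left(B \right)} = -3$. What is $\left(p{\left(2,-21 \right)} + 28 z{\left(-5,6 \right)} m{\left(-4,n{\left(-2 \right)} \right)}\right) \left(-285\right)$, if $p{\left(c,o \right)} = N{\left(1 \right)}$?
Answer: $766365$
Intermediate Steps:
$p{\left(c,o \right)} = -1$
$m{\left(A,J \right)} = -1 + J + 3 A$ ($m{\left(A,J \right)} = \left(A + J\right) + \left(\left(2 + 2 A\right) - 3\right) = \left(A + J\right) + \left(-1 + 2 A\right) = -1 + J + 3 A$)
$\left(p{\left(2,-21 \right)} + 28 z{\left(-5,6 \right)} m{\left(-4,n{\left(-2 \right)} \right)}\right) \left(-285\right) = \left(-1 + 28 \cdot 6 \left(-1 - 3 + 3 \left(-4\right)\right)\right) \left(-285\right) = \left(-1 + 28 \cdot 6 \left(-1 - 3 - 12\right)\right) \left(-285\right) = \left(-1 + 28 \cdot 6 \left(-16\right)\right) \left(-285\right) = \left(-1 + 28 \left(-96\right)\right) \left(-285\right) = \left(-1 - 2688\right) \left(-285\right) = \left(-2689\right) \left(-285\right) = 766365$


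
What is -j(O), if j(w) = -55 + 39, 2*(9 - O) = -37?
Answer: 16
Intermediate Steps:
O = 55/2 (O = 9 - 1/2*(-37) = 9 + 37/2 = 55/2 ≈ 27.500)
j(w) = -16
-j(O) = -1*(-16) = 16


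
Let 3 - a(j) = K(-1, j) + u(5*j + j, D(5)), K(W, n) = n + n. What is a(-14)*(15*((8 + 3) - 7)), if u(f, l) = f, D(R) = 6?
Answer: 6900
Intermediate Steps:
K(W, n) = 2*n
a(j) = 3 - 8*j (a(j) = 3 - (2*j + (5*j + j)) = 3 - (2*j + 6*j) = 3 - 8*j)
a(-14)*(15*((8 + 3) - 7)) = (3 - 8*(-14))*(15*((8 + 3) - 7)) = (3 + 112)*(15*(11 - 7)) = 115*(15*4) = 115*60 = 6900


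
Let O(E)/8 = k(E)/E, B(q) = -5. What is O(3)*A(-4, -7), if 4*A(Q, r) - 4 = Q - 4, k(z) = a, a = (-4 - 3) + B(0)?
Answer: 32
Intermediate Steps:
a = -12 (a = (-4 - 3) - 5 = -7 - 5 = -12)
k(z) = -12
A(Q, r) = Q/4 (A(Q, r) = 1 + (Q - 4)/4 = 1 + (-4 + Q)/4 = 1 + (-1 + Q/4) = Q/4)
O(E) = -96/E (O(E) = 8*(-12/E) = -96/E)
O(3)*A(-4, -7) = (-96/3)*((¼)*(-4)) = -96*⅓*(-1) = -32*(-1) = 32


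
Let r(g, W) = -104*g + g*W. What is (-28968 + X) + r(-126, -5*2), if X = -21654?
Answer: -36258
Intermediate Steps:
r(g, W) = -104*g + W*g
(-28968 + X) + r(-126, -5*2) = (-28968 - 21654) - 126*(-104 - 5*2) = -50622 - 126*(-104 - 10) = -50622 - 126*(-114) = -50622 + 14364 = -36258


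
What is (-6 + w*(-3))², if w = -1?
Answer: 9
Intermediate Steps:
(-6 + w*(-3))² = (-6 - 1*(-3))² = (-6 + 3)² = (-3)² = 9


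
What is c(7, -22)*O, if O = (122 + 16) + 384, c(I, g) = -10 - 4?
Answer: -7308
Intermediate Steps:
c(I, g) = -14
O = 522 (O = 138 + 384 = 522)
c(7, -22)*O = -14*522 = -7308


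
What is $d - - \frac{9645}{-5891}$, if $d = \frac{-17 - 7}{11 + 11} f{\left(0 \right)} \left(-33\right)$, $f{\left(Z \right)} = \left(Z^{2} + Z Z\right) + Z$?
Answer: $- \frac{9645}{5891} \approx -1.6372$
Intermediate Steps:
$f{\left(Z \right)} = Z + 2 Z^{2}$ ($f{\left(Z \right)} = \left(Z^{2} + Z^{2}\right) + Z = 2 Z^{2} + Z = Z + 2 Z^{2}$)
$d = 0$ ($d = \frac{-17 - 7}{11 + 11} \cdot 0 \left(1 + 2 \cdot 0\right) \left(-33\right) = - \frac{24}{22} \cdot 0 \left(1 + 0\right) \left(-33\right) = \left(-24\right) \frac{1}{22} \cdot 0 \cdot 1 \left(-33\right) = \left(- \frac{12}{11}\right) 0 \left(-33\right) = 0 \left(-33\right) = 0$)
$d - - \frac{9645}{-5891} = 0 - - \frac{9645}{-5891} = 0 - \left(-9645\right) \left(- \frac{1}{5891}\right) = 0 - \frac{9645}{5891} = - \frac{9645}{5891}$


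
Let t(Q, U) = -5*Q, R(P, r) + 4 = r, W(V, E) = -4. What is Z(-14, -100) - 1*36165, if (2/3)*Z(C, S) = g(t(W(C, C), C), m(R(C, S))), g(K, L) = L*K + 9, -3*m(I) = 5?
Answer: -72403/2 ≈ -36202.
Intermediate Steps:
R(P, r) = -4 + r
m(I) = -5/3 (m(I) = -⅓*5 = -5/3)
g(K, L) = 9 + K*L (g(K, L) = K*L + 9 = 9 + K*L)
Z(C, S) = -73/2 (Z(C, S) = 3*(9 - 5*(-4)*(-5/3))/2 = 3*(9 + 20*(-5/3))/2 = 3*(9 - 100/3)/2 = (3/2)*(-73/3) = -73/2)
Z(-14, -100) - 1*36165 = -73/2 - 1*36165 = -73/2 - 36165 = -72403/2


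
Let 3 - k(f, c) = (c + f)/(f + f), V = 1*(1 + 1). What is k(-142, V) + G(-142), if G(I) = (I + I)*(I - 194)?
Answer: 6775282/71 ≈ 95427.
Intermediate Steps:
V = 2 (V = 1*2 = 2)
k(f, c) = 3 - (c + f)/(2*f) (k(f, c) = 3 - (c + f)/(f + f) = 3 - (c + f)/(2*f))
G(I) = 2*I*(-194 + I) (G(I) = (2*I)*(-194 + I) = 2*I*(-194 + I))
k(-142, V) + G(-142) = (½)*(-1*2 + 5*(-142))/(-142) + 2*(-142)*(-194 - 142) = (½)*(-1/142)*(-2 - 710) + 2*(-142)*(-336) = (½)*(-1/142)*(-712) + 95424 = 178/71 + 95424 = 6775282/71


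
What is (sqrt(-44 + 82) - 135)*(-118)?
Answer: 15930 - 118*sqrt(38) ≈ 15203.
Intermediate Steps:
(sqrt(-44 + 82) - 135)*(-118) = (sqrt(38) - 135)*(-118) = (-135 + sqrt(38))*(-118) = 15930 - 118*sqrt(38)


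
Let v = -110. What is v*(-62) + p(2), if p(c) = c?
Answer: 6822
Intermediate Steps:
v*(-62) + p(2) = -110*(-62) + 2 = 6820 + 2 = 6822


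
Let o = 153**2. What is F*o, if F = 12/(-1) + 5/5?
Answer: -257499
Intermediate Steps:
F = -11 (F = 12*(-1) + 5*(1/5) = -12 + 1 = -11)
o = 23409
F*o = -11*23409 = -257499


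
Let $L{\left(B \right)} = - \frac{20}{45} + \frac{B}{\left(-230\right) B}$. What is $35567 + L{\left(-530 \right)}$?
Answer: $\frac{73622761}{2070} \approx 35567.0$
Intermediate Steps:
$L{\left(B \right)} = - \frac{929}{2070}$ ($L{\left(B \right)} = \left(-20\right) \frac{1}{45} + B \left(- \frac{1}{230 B}\right) = - \frac{4}{9} - \frac{1}{230} = - \frac{929}{2070}$)
$35567 + L{\left(-530 \right)} = 35567 - \frac{929}{2070} = \frac{73622761}{2070}$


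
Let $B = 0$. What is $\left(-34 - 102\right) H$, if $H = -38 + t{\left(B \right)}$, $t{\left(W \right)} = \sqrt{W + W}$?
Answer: $5168$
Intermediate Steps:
$t{\left(W \right)} = \sqrt{2} \sqrt{W}$ ($t{\left(W \right)} = \sqrt{2 W} = \sqrt{2} \sqrt{W}$)
$H = -38$ ($H = -38 + \sqrt{2} \sqrt{0} = -38 + \sqrt{2} \cdot 0 = -38 + 0 = -38$)
$\left(-34 - 102\right) H = \left(-34 - 102\right) \left(-38\right) = \left(-136\right) \left(-38\right) = 5168$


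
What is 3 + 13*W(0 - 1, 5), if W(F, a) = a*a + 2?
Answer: 354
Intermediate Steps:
W(F, a) = 2 + a² (W(F, a) = a² + 2 = 2 + a²)
3 + 13*W(0 - 1, 5) = 3 + 13*(2 + 5²) = 3 + 13*(2 + 25) = 3 + 13*27 = 3 + 351 = 354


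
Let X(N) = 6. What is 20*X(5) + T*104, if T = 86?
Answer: 9064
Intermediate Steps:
20*X(5) + T*104 = 20*6 + 86*104 = 120 + 8944 = 9064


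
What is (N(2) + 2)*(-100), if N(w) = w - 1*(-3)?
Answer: -700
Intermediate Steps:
N(w) = 3 + w (N(w) = w + 3 = 3 + w)
(N(2) + 2)*(-100) = ((3 + 2) + 2)*(-100) = (5 + 2)*(-100) = 7*(-100) = -700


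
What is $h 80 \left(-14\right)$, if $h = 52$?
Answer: $-58240$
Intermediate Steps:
$h 80 \left(-14\right) = 52 \cdot 80 \left(-14\right) = 4160 \left(-14\right) = -58240$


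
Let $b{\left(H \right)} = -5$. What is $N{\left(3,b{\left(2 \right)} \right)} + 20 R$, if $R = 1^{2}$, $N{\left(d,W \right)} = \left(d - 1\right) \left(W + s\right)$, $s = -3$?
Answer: $4$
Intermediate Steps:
$N{\left(d,W \right)} = \left(-1 + d\right) \left(-3 + W\right)$ ($N{\left(d,W \right)} = \left(d - 1\right) \left(W - 3\right) = \left(-1 + d\right) \left(-3 + W\right)$)
$R = 1$
$N{\left(3,b{\left(2 \right)} \right)} + 20 R = \left(3 - -5 - 9 - 15\right) + 20 \cdot 1 = \left(3 + 5 - 9 - 15\right) + 20 = -16 + 20 = 4$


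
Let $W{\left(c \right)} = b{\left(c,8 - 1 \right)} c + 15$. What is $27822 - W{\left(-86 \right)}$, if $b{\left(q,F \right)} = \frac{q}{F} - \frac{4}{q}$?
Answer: $\frac{187281}{7} \approx 26754.0$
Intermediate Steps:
$b{\left(q,F \right)} = - \frac{4}{q} + \frac{q}{F}$
$W{\left(c \right)} = 15 + c \left(- \frac{4}{c} + \frac{c}{7}\right)$ ($W{\left(c \right)} = \left(- \frac{4}{c} + \frac{c}{8 - 1}\right) c + 15 = \left(- \frac{4}{c} + \frac{c}{7}\right) c + 15 = c \left(- \frac{4}{c} + \frac{c}{7}\right) + 15 = 15 + c \left(- \frac{4}{c} + \frac{c}{7}\right)$)
$27822 - W{\left(-86 \right)} = 27822 - \left(11 + \frac{\left(-86\right)^{2}}{7}\right) = 27822 - \left(11 + \frac{1}{7} \cdot 7396\right) = 27822 - \left(11 + \frac{7396}{7}\right) = 27822 - \frac{7473}{7} = \frac{187281}{7}$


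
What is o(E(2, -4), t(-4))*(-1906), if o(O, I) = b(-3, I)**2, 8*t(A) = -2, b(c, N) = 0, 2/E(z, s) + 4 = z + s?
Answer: 0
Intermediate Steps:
E(z, s) = 2/(-4 + s + z) (E(z, s) = 2/(-4 + (z + s)) = 2/(-4 + (s + z)) = 2/(-4 + s + z))
t(A) = -1/4 (t(A) = (1/8)*(-2) = -1/4)
o(O, I) = 0 (o(O, I) = 0**2 = 0)
o(E(2, -4), t(-4))*(-1906) = 0*(-1906) = 0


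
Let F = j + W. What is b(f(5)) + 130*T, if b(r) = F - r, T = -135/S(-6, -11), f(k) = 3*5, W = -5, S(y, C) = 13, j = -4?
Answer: -1374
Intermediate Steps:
F = -9 (F = -4 - 5 = -9)
f(k) = 15
T = -135/13 ≈ -10.385
b(r) = -9 - r
b(f(5)) + 130*T = (-9 - 1*15) + 130*(-135/13) = (-9 - 15) - 1350 = -24 - 1350 = -1374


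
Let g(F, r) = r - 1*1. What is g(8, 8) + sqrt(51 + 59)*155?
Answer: 7 + 155*sqrt(110) ≈ 1632.7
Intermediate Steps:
g(F, r) = -1 + r (g(F, r) = r - 1 = -1 + r)
g(8, 8) + sqrt(51 + 59)*155 = (-1 + 8) + sqrt(51 + 59)*155 = 7 + sqrt(110)*155 = 7 + 155*sqrt(110)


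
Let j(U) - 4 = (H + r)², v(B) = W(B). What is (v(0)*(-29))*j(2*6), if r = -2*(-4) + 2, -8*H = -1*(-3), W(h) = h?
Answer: 0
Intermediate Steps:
v(B) = B
H = -3/8 (H = -(-1)*(-3)/8 = -⅛*3 = -3/8 ≈ -0.37500)
r = 10 (r = 8 + 2 = 10)
j(U) = 6185/64 (j(U) = 4 + (-3/8 + 10)² = 4 + (77/8)² = 4 + 5929/64 = 6185/64)
(v(0)*(-29))*j(2*6) = (0*(-29))*(6185/64) = 0*(6185/64) = 0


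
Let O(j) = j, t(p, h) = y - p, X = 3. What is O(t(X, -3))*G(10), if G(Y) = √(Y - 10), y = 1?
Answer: 0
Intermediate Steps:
t(p, h) = 1 - p
G(Y) = √(-10 + Y)
O(t(X, -3))*G(10) = (1 - 1*3)*√(-10 + 10) = (1 - 3)*√0 = -2*0 = 0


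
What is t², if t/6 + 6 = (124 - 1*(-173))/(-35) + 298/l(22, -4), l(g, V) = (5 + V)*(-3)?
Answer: 571305604/1225 ≈ 4.6637e+5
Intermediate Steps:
l(g, V) = -15 - 3*V
t = -23902/35 (t = -36 + 6*((124 - 1*(-173))/(-35) + 298/(-15 - 3*(-4))) = -36 + 6*((124 + 173)*(-1/35) + 298/(-15 + 12)) = -36 + 6*(297*(-1/35) + 298/(-3)) = -36 + 6*(-297/35 + 298*(-⅓)) = -36 + 6*(-297/35 - 298/3) = -36 + 6*(-11321/105) = -36 - 22642/35 = -23902/35 ≈ -682.91)
t² = (-23902/35)² = 571305604/1225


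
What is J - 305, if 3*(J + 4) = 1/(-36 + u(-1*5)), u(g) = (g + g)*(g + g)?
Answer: -59327/192 ≈ -308.99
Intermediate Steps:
u(g) = 4*g² (u(g) = (2*g)*(2*g) = 4*g²)
J = -767/192 (J = -4 + 1/(3*(-36 + 4*(-1*5)²)) = -4 + 1/(3*(-36 + 4*(-5)²)) = -4 + 1/(3*(-36 + 4*25)) = -4 + 1/(3*(-36 + 100)) = -4 + (⅓)/64 = -4 + (⅓)*(1/64) = -4 + 1/192 = -767/192 ≈ -3.9948)
J - 305 = -767/192 - 305 = -59327/192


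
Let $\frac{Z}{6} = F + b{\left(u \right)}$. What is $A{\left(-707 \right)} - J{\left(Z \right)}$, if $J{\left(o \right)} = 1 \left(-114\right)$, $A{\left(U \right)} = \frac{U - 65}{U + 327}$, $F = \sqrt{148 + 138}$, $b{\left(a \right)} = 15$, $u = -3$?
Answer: $\frac{11023}{95} \approx 116.03$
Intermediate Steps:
$F = \sqrt{286} \approx 16.912$
$A{\left(U \right)} = \frac{-65 + U}{327 + U}$
$Z = 90 + 6 \sqrt{286}$ ($Z = 6 \left(\sqrt{286} + 15\right) = 6 \left(15 + \sqrt{286}\right) = 90 + 6 \sqrt{286} \approx 191.47$)
$J{\left(o \right)} = -114$
$A{\left(-707 \right)} - J{\left(Z \right)} = \frac{-65 - 707}{327 - 707} - -114 = \frac{1}{-380} \left(-772\right) + 114 = \left(- \frac{1}{380}\right) \left(-772\right) + 114 = \frac{193}{95} + 114 = \frac{11023}{95}$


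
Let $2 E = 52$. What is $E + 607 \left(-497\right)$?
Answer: $-301653$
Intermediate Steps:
$E = 26$ ($E = \frac{1}{2} \cdot 52 = 26$)
$E + 607 \left(-497\right) = 26 + 607 \left(-497\right) = 26 - 301679 = -301653$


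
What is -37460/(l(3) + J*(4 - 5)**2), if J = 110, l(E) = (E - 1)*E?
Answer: -9365/29 ≈ -322.93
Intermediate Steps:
l(E) = E*(-1 + E) (l(E) = (-1 + E)*E = E*(-1 + E))
-37460/(l(3) + J*(4 - 5)**2) = -37460/(3*(-1 + 3) + 110*(4 - 5)**2) = -37460/(3*2 + 110*(-1)**2) = -37460/(6 + 110*1) = -37460/(6 + 110) = -37460/116 = -37460*1/116 = -9365/29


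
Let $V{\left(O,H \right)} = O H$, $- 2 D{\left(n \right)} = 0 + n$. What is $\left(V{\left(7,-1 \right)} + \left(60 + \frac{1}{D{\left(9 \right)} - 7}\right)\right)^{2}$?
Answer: $\frac{1481089}{529} \approx 2799.8$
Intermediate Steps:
$D{\left(n \right)} = - \frac{n}{2}$ ($D{\left(n \right)} = - \frac{0 + n}{2} = - \frac{n}{2}$)
$V{\left(O,H \right)} = H O$
$\left(V{\left(7,-1 \right)} + \left(60 + \frac{1}{D{\left(9 \right)} - 7}\right)\right)^{2} = \left(\left(-1\right) 7 + \left(60 + \frac{1}{\left(- \frac{1}{2}\right) 9 - 7}\right)\right)^{2} = \left(-7 + \left(60 + \frac{1}{- \frac{9}{2} - 7}\right)\right)^{2} = \left(-7 + \left(60 + \frac{1}{- \frac{23}{2}}\right)\right)^{2} = \left(-7 + \left(60 - \frac{2}{23}\right)\right)^{2} = \left(-7 + \frac{1378}{23}\right)^{2} = \left(\frac{1217}{23}\right)^{2} = \frac{1481089}{529}$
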